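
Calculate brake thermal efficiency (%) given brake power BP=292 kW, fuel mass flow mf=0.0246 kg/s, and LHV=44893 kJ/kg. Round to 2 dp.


eta_BTE = (BP / (mf * LHV)) * 100
Denominator = 0.0246 * 44893 = 1104.3678 kW
eta_BTE = (292 / 1104.3678) * 100 = 26.44%


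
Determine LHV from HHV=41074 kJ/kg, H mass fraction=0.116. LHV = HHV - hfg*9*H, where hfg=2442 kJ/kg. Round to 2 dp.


LHV = HHV - hfg * 9 * H
Water correction = 2442 * 9 * 0.116 = 2549.448 kJ/kg
LHV = 41074 - 2549.448 = 38524.55 kJ/kg


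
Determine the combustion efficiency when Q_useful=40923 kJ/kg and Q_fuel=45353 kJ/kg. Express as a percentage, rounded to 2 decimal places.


Efficiency = (Q_useful / Q_fuel) * 100
Efficiency = (40923 / 45353) * 100
Efficiency = 0.9023 * 100 = 90.23%


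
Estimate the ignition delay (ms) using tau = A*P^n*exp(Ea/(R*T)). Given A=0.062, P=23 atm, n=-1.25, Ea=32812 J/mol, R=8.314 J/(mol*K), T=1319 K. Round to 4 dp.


tau = A * P^n * exp(Ea/(R*T))
P^n = 23^(-1.25) = 0.01985364
Ea/(R*T) = 32812/(8.314*1319) = 2.992112
exp(Ea/(R*T)) = 19.927731
tau = 0.062 * 0.01985364 * 19.927731 = 0.0245 ms


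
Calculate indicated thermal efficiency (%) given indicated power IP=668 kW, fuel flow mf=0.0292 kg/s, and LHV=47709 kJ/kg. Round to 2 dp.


eta_ith = (IP / (mf * LHV)) * 100
Denominator = 0.0292 * 47709 = 1393.1028 kW
eta_ith = (668 / 1393.1028) * 100 = 47.95%


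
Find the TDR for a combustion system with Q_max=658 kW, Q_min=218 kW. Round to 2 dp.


TDR = Q_max / Q_min
TDR = 658 / 218 = 3.02


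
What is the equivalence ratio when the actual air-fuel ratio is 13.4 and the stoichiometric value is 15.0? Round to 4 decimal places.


phi = AFR_stoich / AFR_actual
phi = 15.0 / 13.4 = 1.1194


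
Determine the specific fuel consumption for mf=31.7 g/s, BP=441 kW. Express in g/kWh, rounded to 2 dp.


SFC = (mf / BP) * 3600
Rate = 31.7 / 441 = 0.071882 g/(s*kW)
SFC = 0.071882 * 3600 = 258.78 g/kWh


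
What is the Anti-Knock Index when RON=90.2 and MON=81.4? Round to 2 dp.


AKI = (RON + MON) / 2
AKI = (90.2 + 81.4) / 2
AKI = 171.6 / 2 = 85.80


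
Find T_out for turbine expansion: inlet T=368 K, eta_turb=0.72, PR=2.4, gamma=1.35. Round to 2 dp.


T_out = T_in * (1 - eta * (1 - PR^(-(gamma-1)/gamma)))
Exponent = -(1.35-1)/1.35 = -0.25925926
PR^exp = 2.4^(-0.25925926) = 0.79694200
Factor = 1 - 0.72*(1 - 0.79694200) = 0.85379824
T_out = 368 * 0.85379824 = 314.20 K


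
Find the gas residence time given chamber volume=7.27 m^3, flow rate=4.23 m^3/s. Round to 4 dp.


tau = V / Q_flow
tau = 7.27 / 4.23 = 1.7187 s


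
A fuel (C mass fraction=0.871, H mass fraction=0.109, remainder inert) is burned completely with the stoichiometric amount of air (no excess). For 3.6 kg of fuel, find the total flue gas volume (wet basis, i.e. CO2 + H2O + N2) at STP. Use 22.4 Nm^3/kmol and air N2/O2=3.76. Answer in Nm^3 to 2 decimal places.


Per kg fuel: CO2 = (C/12 kmol)*22.4 = (0.871/12)*22.4 = 1.62587 Nm^3
Per kg fuel: H2O = (H/2 kmol)*22.4 = (0.109/2)*22.4 = 1.22080 Nm^3
O2 needed per kg fuel = C/12 + H/4 = 0.871/12 + 0.109/4 = 0.09983333 kmol
Per kg fuel: N2 = O2*3.76*22.4 = 0.09983333*3.76*22.4 = 8.40836 Nm^3
Total per kg = 1.62587 + 1.22080 + 8.40836 = 11.25503 Nm^3
Total = 11.25503 * 3.6 = 40.52 Nm^3


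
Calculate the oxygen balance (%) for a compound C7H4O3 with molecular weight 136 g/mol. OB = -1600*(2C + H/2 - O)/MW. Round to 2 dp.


OB = -1600 * (2C + H/2 - O) / MW
Inner = 2*7 + 4/2 - 3 = 13.00
OB = -1600 * 13.00 / 136 = -152.94%


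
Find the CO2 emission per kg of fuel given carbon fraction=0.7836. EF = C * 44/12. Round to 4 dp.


EF = C_frac * (M_CO2 / M_C)
EF = 0.7836 * (44/12)
EF = 0.7836 * 3.666667 = 2.8732 kg_CO2/kg_fuel


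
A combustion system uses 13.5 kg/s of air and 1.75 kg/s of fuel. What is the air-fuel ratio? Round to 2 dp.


AFR = m_air / m_fuel
AFR = 13.5 / 1.75 = 7.71


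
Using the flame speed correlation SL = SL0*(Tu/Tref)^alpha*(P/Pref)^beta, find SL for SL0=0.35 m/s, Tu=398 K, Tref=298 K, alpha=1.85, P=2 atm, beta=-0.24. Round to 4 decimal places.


SL = SL0 * (Tu/Tref)^alpha * (P/Pref)^beta
T ratio = 398/298 = 1.33557047
(T ratio)^alpha = 1.33557047^1.85 = 1.707983
(P/Pref)^beta = 2^(-0.24) = 0.846745
SL = 0.35 * 1.707983 * 0.846745 = 0.5062 m/s


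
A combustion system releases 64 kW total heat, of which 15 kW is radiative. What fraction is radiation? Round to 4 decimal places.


f_rad = Q_rad / Q_total
f_rad = 15 / 64 = 0.2344


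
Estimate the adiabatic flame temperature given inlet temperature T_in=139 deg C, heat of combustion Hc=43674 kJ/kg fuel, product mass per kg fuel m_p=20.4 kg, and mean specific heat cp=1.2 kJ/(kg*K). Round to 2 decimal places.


T_ad = T_in + Hc / (m_p * cp)
Denominator = 20.4 * 1.2 = 24.4800
Temperature rise = 43674 / 24.4800 = 1784.07 K
T_ad = 139 + 1784.07 = 1923.07 deg C


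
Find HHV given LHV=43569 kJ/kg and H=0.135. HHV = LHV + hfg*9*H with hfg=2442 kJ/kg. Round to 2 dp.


HHV = LHV + hfg * 9 * H
Water addition = 2442 * 9 * 0.135 = 2967.030 kJ/kg
HHV = 43569 + 2967.030 = 46536.03 kJ/kg


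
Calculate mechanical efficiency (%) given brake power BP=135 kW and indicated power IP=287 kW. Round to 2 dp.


eta_mech = (BP / IP) * 100
Ratio = 135 / 287 = 0.4704
eta_mech = 0.4704 * 100 = 47.04%


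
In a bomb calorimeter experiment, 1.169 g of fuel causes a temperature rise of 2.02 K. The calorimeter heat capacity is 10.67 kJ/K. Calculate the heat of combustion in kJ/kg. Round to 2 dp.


Hc = C_cal * delta_T / m_fuel
Q_released = 10.67 * 2.02 = 21.5534 kJ
m_fuel = 1.169 g = 1.169/1000 kg = 0.001169 kg
Hc = 21.5534 / 0.001169 = 18437.47 kJ/kg


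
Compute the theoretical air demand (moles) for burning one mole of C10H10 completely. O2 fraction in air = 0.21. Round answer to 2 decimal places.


Balanced combustion: C10H10 + 12.5 O2 -> 10 CO2 + 5 H2O
O2 needed = C + H/4 = 10 + 10/4 = 12.50 moles
Air moles = O2 / 0.21 = 12.50 / 0.21 = 59.52 moles air


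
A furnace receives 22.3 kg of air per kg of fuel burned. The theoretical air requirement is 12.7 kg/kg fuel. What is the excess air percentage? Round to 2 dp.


Excess air = actual - stoichiometric = 22.3 - 12.7 = 9.60 kg/kg fuel
Excess air % = (excess / stoich) * 100 = (9.60 / 12.7) * 100 = 75.59%


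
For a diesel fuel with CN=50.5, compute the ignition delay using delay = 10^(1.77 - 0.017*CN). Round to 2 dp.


delay = 10^(1.77 - 0.017*CN)
Exponent = 1.77 - 0.017*50.5 = 0.9115
delay = 10^0.9115 = 8.16 ms


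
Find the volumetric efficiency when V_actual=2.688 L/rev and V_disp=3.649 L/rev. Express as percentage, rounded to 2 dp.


eta_v = (V_actual / V_disp) * 100
Ratio = 2.688 / 3.649 = 0.7366
eta_v = 0.7366 * 100 = 73.66%


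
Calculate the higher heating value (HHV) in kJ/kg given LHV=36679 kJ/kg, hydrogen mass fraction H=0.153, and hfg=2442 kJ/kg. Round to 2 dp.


HHV = LHV + hfg * 9 * H
Water addition = 2442 * 9 * 0.153 = 3362.634 kJ/kg
HHV = 36679 + 3362.634 = 40041.63 kJ/kg


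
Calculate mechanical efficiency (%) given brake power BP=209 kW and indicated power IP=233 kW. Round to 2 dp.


eta_mech = (BP / IP) * 100
Ratio = 209 / 233 = 0.8970
eta_mech = 0.8970 * 100 = 89.70%


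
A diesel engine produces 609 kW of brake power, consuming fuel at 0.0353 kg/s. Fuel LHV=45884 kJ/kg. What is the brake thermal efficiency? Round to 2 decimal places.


eta_BTE = (BP / (mf * LHV)) * 100
Denominator = 0.0353 * 45884 = 1619.7052 kW
eta_BTE = (609 / 1619.7052) * 100 = 37.60%


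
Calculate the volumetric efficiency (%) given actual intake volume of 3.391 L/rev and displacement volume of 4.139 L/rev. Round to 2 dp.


eta_v = (V_actual / V_disp) * 100
Ratio = 3.391 / 4.139 = 0.8193
eta_v = 0.8193 * 100 = 81.93%


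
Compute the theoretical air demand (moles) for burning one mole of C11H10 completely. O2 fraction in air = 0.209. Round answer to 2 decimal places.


Balanced combustion: C11H10 + 13.5 O2 -> 11 CO2 + 5 H2O
O2 needed = C + H/4 = 11 + 10/4 = 13.50 moles
Air moles = O2 / 0.209 = 13.50 / 0.209 = 64.59 moles air


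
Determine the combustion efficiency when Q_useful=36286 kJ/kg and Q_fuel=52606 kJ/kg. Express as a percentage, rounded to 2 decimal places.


Efficiency = (Q_useful / Q_fuel) * 100
Efficiency = (36286 / 52606) * 100
Efficiency = 0.6898 * 100 = 68.98%


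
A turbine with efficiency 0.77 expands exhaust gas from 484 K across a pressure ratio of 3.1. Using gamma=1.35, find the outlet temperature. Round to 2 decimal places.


T_out = T_in * (1 - eta * (1 - PR^(-(gamma-1)/gamma)))
Exponent = -(1.35-1)/1.35 = -0.25925926
PR^exp = 3.1^(-0.25925926) = 0.74577862
Factor = 1 - 0.77*(1 - 0.74577862) = 0.80424954
T_out = 484 * 0.80424954 = 389.26 K


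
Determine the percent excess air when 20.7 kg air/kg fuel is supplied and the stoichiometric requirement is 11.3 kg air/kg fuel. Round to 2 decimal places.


Excess air = actual - stoichiometric = 20.7 - 11.3 = 9.40 kg/kg fuel
Excess air % = (excess / stoich) * 100 = (9.40 / 11.3) * 100 = 83.19%


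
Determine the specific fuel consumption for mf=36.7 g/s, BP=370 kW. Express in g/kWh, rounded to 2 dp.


SFC = (mf / BP) * 3600
Rate = 36.7 / 370 = 0.099189 g/(s*kW)
SFC = 0.099189 * 3600 = 357.08 g/kWh


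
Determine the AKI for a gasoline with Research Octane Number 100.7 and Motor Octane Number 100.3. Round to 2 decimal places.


AKI = (RON + MON) / 2
AKI = (100.7 + 100.3) / 2
AKI = 201.0 / 2 = 100.50


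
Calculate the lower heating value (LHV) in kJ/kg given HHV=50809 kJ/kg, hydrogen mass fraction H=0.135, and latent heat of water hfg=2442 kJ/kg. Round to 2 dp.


LHV = HHV - hfg * 9 * H
Water correction = 2442 * 9 * 0.135 = 2967.030 kJ/kg
LHV = 50809 - 2967.030 = 47841.97 kJ/kg


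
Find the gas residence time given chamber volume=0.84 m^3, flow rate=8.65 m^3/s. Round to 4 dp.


tau = V / Q_flow
tau = 0.84 / 8.65 = 0.0971 s


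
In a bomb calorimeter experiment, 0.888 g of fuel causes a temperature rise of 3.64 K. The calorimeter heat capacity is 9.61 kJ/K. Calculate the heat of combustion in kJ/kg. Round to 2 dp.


Hc = C_cal * delta_T / m_fuel
Q_released = 9.61 * 3.64 = 34.9804 kJ
m_fuel = 0.888 g = 0.888/1000 kg = 0.000888 kg
Hc = 34.9804 / 0.000888 = 39392.34 kJ/kg


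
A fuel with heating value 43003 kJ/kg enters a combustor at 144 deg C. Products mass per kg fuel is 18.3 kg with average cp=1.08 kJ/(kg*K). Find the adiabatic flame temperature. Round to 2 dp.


T_ad = T_in + Hc / (m_p * cp)
Denominator = 18.3 * 1.08 = 19.7640
Temperature rise = 43003 / 19.7640 = 2175.82 K
T_ad = 144 + 2175.82 = 2319.82 deg C


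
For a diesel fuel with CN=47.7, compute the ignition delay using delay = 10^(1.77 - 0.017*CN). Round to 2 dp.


delay = 10^(1.77 - 0.017*CN)
Exponent = 1.77 - 0.017*47.7 = 0.9591
delay = 10^0.9591 = 9.10 ms


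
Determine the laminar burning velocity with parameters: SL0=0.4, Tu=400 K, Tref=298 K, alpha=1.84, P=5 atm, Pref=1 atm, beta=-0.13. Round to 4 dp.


SL = SL0 * (Tu/Tref)^alpha * (P/Pref)^beta
T ratio = 400/298 = 1.34228188
(T ratio)^alpha = 1.34228188^1.84 = 1.718828
(P/Pref)^beta = 5^(-0.13) = 0.811211
SL = 0.4 * 1.718828 * 0.811211 = 0.5577 m/s


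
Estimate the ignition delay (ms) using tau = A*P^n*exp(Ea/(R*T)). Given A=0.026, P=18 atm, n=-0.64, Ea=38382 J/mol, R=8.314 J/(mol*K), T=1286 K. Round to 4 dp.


tau = A * P^n * exp(Ea/(R*T))
P^n = 18^(-0.64) = 0.15726265
Ea/(R*T) = 38382/(8.314*1286) = 3.589853
exp(Ea/(R*T)) = 36.228734
tau = 0.026 * 0.15726265 * 36.228734 = 0.1481 ms


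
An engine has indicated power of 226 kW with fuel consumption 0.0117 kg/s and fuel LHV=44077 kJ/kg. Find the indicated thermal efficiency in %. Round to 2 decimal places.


eta_ith = (IP / (mf * LHV)) * 100
Denominator = 0.0117 * 44077 = 515.7009 kW
eta_ith = (226 / 515.7009) * 100 = 43.82%


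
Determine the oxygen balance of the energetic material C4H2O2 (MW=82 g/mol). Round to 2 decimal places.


OB = -1600 * (2C + H/2 - O) / MW
Inner = 2*4 + 2/2 - 2 = 7.00
OB = -1600 * 7.00 / 82 = -136.59%


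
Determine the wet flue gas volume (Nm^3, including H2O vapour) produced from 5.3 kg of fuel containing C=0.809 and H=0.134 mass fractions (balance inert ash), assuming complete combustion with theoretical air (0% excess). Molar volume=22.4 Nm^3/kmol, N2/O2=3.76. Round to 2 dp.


Per kg fuel: CO2 = (C/12 kmol)*22.4 = (0.809/12)*22.4 = 1.51013 Nm^3
Per kg fuel: H2O = (H/2 kmol)*22.4 = (0.134/2)*22.4 = 1.50080 Nm^3
O2 needed per kg fuel = C/12 + H/4 = 0.809/12 + 0.134/4 = 0.10091667 kmol
Per kg fuel: N2 = O2*3.76*22.4 = 0.10091667*3.76*22.4 = 8.49961 Nm^3
Total per kg = 1.51013 + 1.50080 + 8.49961 = 11.51054 Nm^3
Total = 11.51054 * 5.3 = 61.01 Nm^3


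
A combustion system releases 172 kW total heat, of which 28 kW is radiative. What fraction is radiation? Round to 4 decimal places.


f_rad = Q_rad / Q_total
f_rad = 28 / 172 = 0.1628


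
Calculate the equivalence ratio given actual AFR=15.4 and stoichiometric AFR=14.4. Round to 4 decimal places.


phi = AFR_stoich / AFR_actual
phi = 14.4 / 15.4 = 0.9351


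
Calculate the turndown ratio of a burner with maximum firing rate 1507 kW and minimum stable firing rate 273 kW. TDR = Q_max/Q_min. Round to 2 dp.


TDR = Q_max / Q_min
TDR = 1507 / 273 = 5.52


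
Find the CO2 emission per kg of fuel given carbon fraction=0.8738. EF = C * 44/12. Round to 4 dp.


EF = C_frac * (M_CO2 / M_C)
EF = 0.8738 * (44/12)
EF = 0.8738 * 3.666667 = 3.2039 kg_CO2/kg_fuel


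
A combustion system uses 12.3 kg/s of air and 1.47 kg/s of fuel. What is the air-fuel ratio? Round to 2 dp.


AFR = m_air / m_fuel
AFR = 12.3 / 1.47 = 8.37


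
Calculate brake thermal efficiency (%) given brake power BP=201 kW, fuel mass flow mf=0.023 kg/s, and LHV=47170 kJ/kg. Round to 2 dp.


eta_BTE = (BP / (mf * LHV)) * 100
Denominator = 0.023 * 47170 = 1084.9100 kW
eta_BTE = (201 / 1084.9100) * 100 = 18.53%


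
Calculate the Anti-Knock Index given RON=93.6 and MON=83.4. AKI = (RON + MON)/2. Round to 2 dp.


AKI = (RON + MON) / 2
AKI = (93.6 + 83.4) / 2
AKI = 177.0 / 2 = 88.50


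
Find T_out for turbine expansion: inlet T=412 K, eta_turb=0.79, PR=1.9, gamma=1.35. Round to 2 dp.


T_out = T_in * (1 - eta * (1 - PR^(-(gamma-1)/gamma)))
Exponent = -(1.35-1)/1.35 = -0.25925926
PR^exp = 1.9^(-0.25925926) = 0.84670193
Factor = 1 - 0.79*(1 - 0.84670193) = 0.87889452
T_out = 412 * 0.87889452 = 362.10 K


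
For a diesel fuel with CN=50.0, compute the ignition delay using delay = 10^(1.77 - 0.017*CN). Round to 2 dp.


delay = 10^(1.77 - 0.017*CN)
Exponent = 1.77 - 0.017*50.0 = 0.9200
delay = 10^0.9200 = 8.32 ms


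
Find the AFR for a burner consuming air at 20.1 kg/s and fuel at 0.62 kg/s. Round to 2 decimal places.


AFR = m_air / m_fuel
AFR = 20.1 / 0.62 = 32.42


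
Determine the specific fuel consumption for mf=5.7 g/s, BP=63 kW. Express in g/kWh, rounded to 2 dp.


SFC = (mf / BP) * 3600
Rate = 5.7 / 63 = 0.090476 g/(s*kW)
SFC = 0.090476 * 3600 = 325.71 g/kWh


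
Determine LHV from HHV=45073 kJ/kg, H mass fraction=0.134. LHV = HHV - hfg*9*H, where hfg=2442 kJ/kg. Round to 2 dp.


LHV = HHV - hfg * 9 * H
Water correction = 2442 * 9 * 0.134 = 2945.052 kJ/kg
LHV = 45073 - 2945.052 = 42127.95 kJ/kg


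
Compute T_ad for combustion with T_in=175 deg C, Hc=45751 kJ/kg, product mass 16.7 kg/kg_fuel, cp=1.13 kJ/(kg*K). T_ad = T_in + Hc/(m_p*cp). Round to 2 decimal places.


T_ad = T_in + Hc / (m_p * cp)
Denominator = 16.7 * 1.13 = 18.8710
Temperature rise = 45751 / 18.8710 = 2424.41 K
T_ad = 175 + 2424.41 = 2599.41 deg C


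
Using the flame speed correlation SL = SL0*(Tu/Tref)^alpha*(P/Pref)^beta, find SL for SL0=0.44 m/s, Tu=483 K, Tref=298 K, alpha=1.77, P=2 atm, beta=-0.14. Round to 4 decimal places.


SL = SL0 * (Tu/Tref)^alpha * (P/Pref)^beta
T ratio = 483/298 = 1.62080537
(T ratio)^alpha = 1.62080537^1.77 = 2.350843
(P/Pref)^beta = 2^(-0.14) = 0.907519
SL = 0.44 * 2.350843 * 0.907519 = 0.9387 m/s


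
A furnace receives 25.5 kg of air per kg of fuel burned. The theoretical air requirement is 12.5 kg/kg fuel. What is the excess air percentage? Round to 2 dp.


Excess air = actual - stoichiometric = 25.5 - 12.5 = 13.00 kg/kg fuel
Excess air % = (excess / stoich) * 100 = (13.00 / 12.5) * 100 = 104.00%


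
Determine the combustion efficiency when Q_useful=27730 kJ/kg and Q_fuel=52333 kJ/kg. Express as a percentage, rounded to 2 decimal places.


Efficiency = (Q_useful / Q_fuel) * 100
Efficiency = (27730 / 52333) * 100
Efficiency = 0.5299 * 100 = 52.99%


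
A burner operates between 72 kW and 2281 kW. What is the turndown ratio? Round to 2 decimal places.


TDR = Q_max / Q_min
TDR = 2281 / 72 = 31.68


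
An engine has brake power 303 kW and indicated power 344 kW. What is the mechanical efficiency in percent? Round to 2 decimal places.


eta_mech = (BP / IP) * 100
Ratio = 303 / 344 = 0.8808
eta_mech = 0.8808 * 100 = 88.08%


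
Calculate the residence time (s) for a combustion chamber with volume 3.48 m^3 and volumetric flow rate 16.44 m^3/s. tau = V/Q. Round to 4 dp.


tau = V / Q_flow
tau = 3.48 / 16.44 = 0.2117 s


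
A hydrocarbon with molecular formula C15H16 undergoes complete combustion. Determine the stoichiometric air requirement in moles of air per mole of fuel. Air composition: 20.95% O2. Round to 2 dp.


Balanced combustion: C15H16 + 19 O2 -> 15 CO2 + 8 H2O
O2 needed = C + H/4 = 15 + 16/4 = 19.00 moles
Air moles = O2 / 0.2095 = 19.00 / 0.2095 = 90.69 moles air


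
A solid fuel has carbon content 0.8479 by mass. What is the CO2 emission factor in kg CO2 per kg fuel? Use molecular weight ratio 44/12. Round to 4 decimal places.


EF = C_frac * (M_CO2 / M_C)
EF = 0.8479 * (44/12)
EF = 0.8479 * 3.666667 = 3.1090 kg_CO2/kg_fuel


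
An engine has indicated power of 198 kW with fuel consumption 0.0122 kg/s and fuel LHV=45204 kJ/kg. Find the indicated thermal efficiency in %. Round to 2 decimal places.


eta_ith = (IP / (mf * LHV)) * 100
Denominator = 0.0122 * 45204 = 551.4888 kW
eta_ith = (198 / 551.4888) * 100 = 35.90%


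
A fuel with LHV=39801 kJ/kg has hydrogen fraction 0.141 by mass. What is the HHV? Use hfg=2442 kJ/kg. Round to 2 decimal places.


HHV = LHV + hfg * 9 * H
Water addition = 2442 * 9 * 0.141 = 3098.898 kJ/kg
HHV = 39801 + 3098.898 = 42899.90 kJ/kg


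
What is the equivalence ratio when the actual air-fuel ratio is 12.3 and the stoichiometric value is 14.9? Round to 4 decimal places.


phi = AFR_stoich / AFR_actual
phi = 14.9 / 12.3 = 1.2114


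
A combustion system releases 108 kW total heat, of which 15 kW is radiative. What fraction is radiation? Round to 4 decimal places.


f_rad = Q_rad / Q_total
f_rad = 15 / 108 = 0.1389


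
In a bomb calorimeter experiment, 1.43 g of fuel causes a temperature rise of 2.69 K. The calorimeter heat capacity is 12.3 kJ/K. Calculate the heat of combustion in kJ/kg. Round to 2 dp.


Hc = C_cal * delta_T / m_fuel
Q_released = 12.3 * 2.69 = 33.0870 kJ
m_fuel = 1.43 g = 1.43/1000 kg = 0.001430 kg
Hc = 33.0870 / 0.001430 = 23137.76 kJ/kg


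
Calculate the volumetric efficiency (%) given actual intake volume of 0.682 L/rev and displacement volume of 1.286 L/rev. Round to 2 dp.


eta_v = (V_actual / V_disp) * 100
Ratio = 0.682 / 1.286 = 0.5303
eta_v = 0.5303 * 100 = 53.03%


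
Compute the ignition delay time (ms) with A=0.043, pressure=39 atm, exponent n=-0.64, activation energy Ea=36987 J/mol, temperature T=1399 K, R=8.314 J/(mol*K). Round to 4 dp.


tau = A * P^n * exp(Ea/(R*T))
P^n = 39^(-0.64) = 0.09587793
Ea/(R*T) = 36987/(8.314*1399) = 3.179958
exp(Ea/(R*T)) = 24.045742
tau = 0.043 * 0.09587793 * 24.045742 = 0.0991 ms


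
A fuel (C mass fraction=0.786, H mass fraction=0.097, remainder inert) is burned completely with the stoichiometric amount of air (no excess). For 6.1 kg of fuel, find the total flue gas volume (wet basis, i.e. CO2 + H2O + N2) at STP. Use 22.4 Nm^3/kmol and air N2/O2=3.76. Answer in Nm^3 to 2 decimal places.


Per kg fuel: CO2 = (C/12 kmol)*22.4 = (0.786/12)*22.4 = 1.46720 Nm^3
Per kg fuel: H2O = (H/2 kmol)*22.4 = (0.097/2)*22.4 = 1.08640 Nm^3
O2 needed per kg fuel = C/12 + H/4 = 0.786/12 + 0.097/4 = 0.08975000 kmol
Per kg fuel: N2 = O2*3.76*22.4 = 0.08975000*3.76*22.4 = 7.55910 Nm^3
Total per kg = 1.46720 + 1.08640 + 7.55910 = 10.11270 Nm^3
Total = 10.11270 * 6.1 = 61.69 Nm^3


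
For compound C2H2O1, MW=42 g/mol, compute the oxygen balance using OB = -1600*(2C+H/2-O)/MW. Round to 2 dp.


OB = -1600 * (2C + H/2 - O) / MW
Inner = 2*2 + 2/2 - 1 = 4.00
OB = -1600 * 4.00 / 42 = -152.38%


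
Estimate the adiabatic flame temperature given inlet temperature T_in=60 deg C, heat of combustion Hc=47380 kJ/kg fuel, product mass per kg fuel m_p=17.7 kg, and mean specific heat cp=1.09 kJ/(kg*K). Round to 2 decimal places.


T_ad = T_in + Hc / (m_p * cp)
Denominator = 17.7 * 1.09 = 19.2930
Temperature rise = 47380 / 19.2930 = 2455.81 K
T_ad = 60 + 2455.81 = 2515.81 deg C


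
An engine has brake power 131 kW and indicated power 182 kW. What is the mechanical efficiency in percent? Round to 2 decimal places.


eta_mech = (BP / IP) * 100
Ratio = 131 / 182 = 0.7198
eta_mech = 0.7198 * 100 = 71.98%


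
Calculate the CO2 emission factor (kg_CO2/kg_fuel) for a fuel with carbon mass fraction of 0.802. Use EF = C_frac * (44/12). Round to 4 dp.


EF = C_frac * (M_CO2 / M_C)
EF = 0.802 * (44/12)
EF = 0.802 * 3.666667 = 2.9407 kg_CO2/kg_fuel


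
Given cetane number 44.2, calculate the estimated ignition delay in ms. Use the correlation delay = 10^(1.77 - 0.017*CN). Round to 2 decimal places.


delay = 10^(1.77 - 0.017*CN)
Exponent = 1.77 - 0.017*44.2 = 1.0186
delay = 10^1.0186 = 10.44 ms


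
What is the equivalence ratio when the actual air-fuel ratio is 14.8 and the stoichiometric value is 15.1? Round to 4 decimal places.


phi = AFR_stoich / AFR_actual
phi = 15.1 / 14.8 = 1.0203


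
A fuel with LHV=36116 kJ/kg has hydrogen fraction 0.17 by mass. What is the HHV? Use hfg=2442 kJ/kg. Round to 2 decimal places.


HHV = LHV + hfg * 9 * H
Water addition = 2442 * 9 * 0.17 = 3736.260 kJ/kg
HHV = 36116 + 3736.260 = 39852.26 kJ/kg


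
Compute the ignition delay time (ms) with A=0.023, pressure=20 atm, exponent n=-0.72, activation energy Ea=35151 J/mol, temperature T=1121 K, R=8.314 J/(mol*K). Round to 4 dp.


tau = A * P^n * exp(Ea/(R*T))
P^n = 20^(-0.72) = 0.11568003
Ea/(R*T) = 35151/(8.314*1121) = 3.771569
exp(Ea/(R*T)) = 43.448179
tau = 0.023 * 0.11568003 * 43.448179 = 0.1156 ms


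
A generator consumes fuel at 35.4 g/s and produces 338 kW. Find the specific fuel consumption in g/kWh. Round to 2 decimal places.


SFC = (mf / BP) * 3600
Rate = 35.4 / 338 = 0.104734 g/(s*kW)
SFC = 0.104734 * 3600 = 377.04 g/kWh


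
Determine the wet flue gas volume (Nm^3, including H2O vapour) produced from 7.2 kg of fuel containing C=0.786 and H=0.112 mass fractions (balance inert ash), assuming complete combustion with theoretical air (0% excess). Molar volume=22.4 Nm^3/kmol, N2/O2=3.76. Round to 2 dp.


Per kg fuel: CO2 = (C/12 kmol)*22.4 = (0.786/12)*22.4 = 1.46720 Nm^3
Per kg fuel: H2O = (H/2 kmol)*22.4 = (0.112/2)*22.4 = 1.25440 Nm^3
O2 needed per kg fuel = C/12 + H/4 = 0.786/12 + 0.112/4 = 0.09350000 kmol
Per kg fuel: N2 = O2*3.76*22.4 = 0.09350000*3.76*22.4 = 7.87494 Nm^3
Total per kg = 1.46720 + 1.25440 + 7.87494 = 10.59654 Nm^3
Total = 10.59654 * 7.2 = 76.30 Nm^3


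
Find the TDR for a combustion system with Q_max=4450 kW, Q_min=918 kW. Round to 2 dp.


TDR = Q_max / Q_min
TDR = 4450 / 918 = 4.85


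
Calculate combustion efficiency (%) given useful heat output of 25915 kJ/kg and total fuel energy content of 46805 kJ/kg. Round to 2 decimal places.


Efficiency = (Q_useful / Q_fuel) * 100
Efficiency = (25915 / 46805) * 100
Efficiency = 0.5537 * 100 = 55.37%


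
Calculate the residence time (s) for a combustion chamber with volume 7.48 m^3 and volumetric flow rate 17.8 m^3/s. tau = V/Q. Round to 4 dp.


tau = V / Q_flow
tau = 7.48 / 17.8 = 0.4202 s


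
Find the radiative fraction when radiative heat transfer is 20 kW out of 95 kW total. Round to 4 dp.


f_rad = Q_rad / Q_total
f_rad = 20 / 95 = 0.2105


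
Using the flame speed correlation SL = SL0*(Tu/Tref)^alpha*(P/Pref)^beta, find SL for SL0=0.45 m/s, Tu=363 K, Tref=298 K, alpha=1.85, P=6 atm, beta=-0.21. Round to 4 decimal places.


SL = SL0 * (Tu/Tref)^alpha * (P/Pref)^beta
T ratio = 363/298 = 1.21812081
(T ratio)^alpha = 1.21812081^1.85 = 1.440546
(P/Pref)^beta = 6^(-0.21) = 0.686417
SL = 0.45 * 1.440546 * 0.686417 = 0.4450 m/s


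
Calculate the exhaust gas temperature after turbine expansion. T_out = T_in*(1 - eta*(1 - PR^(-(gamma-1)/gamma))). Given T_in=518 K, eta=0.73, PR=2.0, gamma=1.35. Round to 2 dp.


T_out = T_in * (1 - eta * (1 - PR^(-(gamma-1)/gamma)))
Exponent = -(1.35-1)/1.35 = -0.25925926
PR^exp = 2.0^(-0.25925926) = 0.83551680
Factor = 1 - 0.73*(1 - 0.83551680) = 0.87992726
T_out = 518 * 0.87992726 = 455.80 K


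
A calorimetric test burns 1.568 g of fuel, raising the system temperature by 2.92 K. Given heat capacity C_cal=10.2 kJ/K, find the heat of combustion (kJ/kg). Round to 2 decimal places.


Hc = C_cal * delta_T / m_fuel
Q_released = 10.2 * 2.92 = 29.7840 kJ
m_fuel = 1.568 g = 1.568/1000 kg = 0.001568 kg
Hc = 29.7840 / 0.001568 = 18994.90 kJ/kg


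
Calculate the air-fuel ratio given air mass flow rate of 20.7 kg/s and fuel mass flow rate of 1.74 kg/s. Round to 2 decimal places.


AFR = m_air / m_fuel
AFR = 20.7 / 1.74 = 11.90


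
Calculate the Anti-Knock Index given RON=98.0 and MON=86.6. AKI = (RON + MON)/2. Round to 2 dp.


AKI = (RON + MON) / 2
AKI = (98.0 + 86.6) / 2
AKI = 184.6 / 2 = 92.30


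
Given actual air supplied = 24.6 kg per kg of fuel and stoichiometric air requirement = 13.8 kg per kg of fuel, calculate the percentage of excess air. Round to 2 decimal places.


Excess air = actual - stoichiometric = 24.6 - 13.8 = 10.80 kg/kg fuel
Excess air % = (excess / stoich) * 100 = (10.80 / 13.8) * 100 = 78.26%


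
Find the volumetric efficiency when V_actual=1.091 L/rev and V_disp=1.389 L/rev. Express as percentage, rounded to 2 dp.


eta_v = (V_actual / V_disp) * 100
Ratio = 1.091 / 1.389 = 0.7855
eta_v = 0.7855 * 100 = 78.55%


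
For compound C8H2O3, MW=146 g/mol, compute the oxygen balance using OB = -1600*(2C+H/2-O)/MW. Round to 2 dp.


OB = -1600 * (2C + H/2 - O) / MW
Inner = 2*8 + 2/2 - 3 = 14.00
OB = -1600 * 14.00 / 146 = -153.42%


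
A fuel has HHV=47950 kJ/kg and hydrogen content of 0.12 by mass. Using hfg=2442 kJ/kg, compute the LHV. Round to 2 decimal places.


LHV = HHV - hfg * 9 * H
Water correction = 2442 * 9 * 0.12 = 2637.360 kJ/kg
LHV = 47950 - 2637.360 = 45312.64 kJ/kg


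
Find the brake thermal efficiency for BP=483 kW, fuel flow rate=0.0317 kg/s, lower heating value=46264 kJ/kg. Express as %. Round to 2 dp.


eta_BTE = (BP / (mf * LHV)) * 100
Denominator = 0.0317 * 46264 = 1466.5688 kW
eta_BTE = (483 / 1466.5688) * 100 = 32.93%


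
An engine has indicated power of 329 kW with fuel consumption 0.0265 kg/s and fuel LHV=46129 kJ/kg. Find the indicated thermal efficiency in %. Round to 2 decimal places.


eta_ith = (IP / (mf * LHV)) * 100
Denominator = 0.0265 * 46129 = 1222.4185 kW
eta_ith = (329 / 1222.4185) * 100 = 26.91%


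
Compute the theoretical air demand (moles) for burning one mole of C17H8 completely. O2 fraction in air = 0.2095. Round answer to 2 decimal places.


Balanced combustion: C17H8 + 19 O2 -> 17 CO2 + 4 H2O
O2 needed = C + H/4 = 17 + 8/4 = 19.00 moles
Air moles = O2 / 0.2095 = 19.00 / 0.2095 = 90.69 moles air


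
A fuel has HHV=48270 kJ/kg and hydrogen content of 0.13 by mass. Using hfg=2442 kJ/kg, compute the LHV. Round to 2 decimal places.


LHV = HHV - hfg * 9 * H
Water correction = 2442 * 9 * 0.13 = 2857.140 kJ/kg
LHV = 48270 - 2857.140 = 45412.86 kJ/kg


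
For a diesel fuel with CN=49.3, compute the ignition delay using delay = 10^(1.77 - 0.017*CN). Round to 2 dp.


delay = 10^(1.77 - 0.017*CN)
Exponent = 1.77 - 0.017*49.3 = 0.9319
delay = 10^0.9319 = 8.55 ms


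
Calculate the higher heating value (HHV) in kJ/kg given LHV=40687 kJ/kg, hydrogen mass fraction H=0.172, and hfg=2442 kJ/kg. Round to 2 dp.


HHV = LHV + hfg * 9 * H
Water addition = 2442 * 9 * 0.172 = 3780.216 kJ/kg
HHV = 40687 + 3780.216 = 44467.22 kJ/kg


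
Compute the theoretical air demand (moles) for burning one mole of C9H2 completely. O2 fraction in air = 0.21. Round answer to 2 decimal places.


Balanced combustion: C9H2 + 9.5 O2 -> 9 CO2 + 1 H2O
O2 needed = C + H/4 = 9 + 2/4 = 9.50 moles
Air moles = O2 / 0.21 = 9.50 / 0.21 = 45.24 moles air


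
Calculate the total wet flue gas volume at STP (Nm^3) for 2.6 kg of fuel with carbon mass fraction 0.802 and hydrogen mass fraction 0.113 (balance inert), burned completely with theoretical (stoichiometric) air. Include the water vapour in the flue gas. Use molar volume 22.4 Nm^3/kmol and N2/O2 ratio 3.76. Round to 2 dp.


Per kg fuel: CO2 = (C/12 kmol)*22.4 = (0.802/12)*22.4 = 1.49707 Nm^3
Per kg fuel: H2O = (H/2 kmol)*22.4 = (0.113/2)*22.4 = 1.26560 Nm^3
O2 needed per kg fuel = C/12 + H/4 = 0.802/12 + 0.113/4 = 0.09508333 kmol
Per kg fuel: N2 = O2*3.76*22.4 = 0.09508333*3.76*22.4 = 8.00830 Nm^3
Total per kg = 1.49707 + 1.26560 + 8.00830 = 10.77097 Nm^3
Total = 10.77097 * 2.6 = 28.00 Nm^3


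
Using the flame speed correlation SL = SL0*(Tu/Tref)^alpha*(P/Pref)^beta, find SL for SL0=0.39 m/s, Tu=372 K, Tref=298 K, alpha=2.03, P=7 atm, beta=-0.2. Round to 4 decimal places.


SL = SL0 * (Tu/Tref)^alpha * (P/Pref)^beta
T ratio = 372/298 = 1.24832215
(T ratio)^alpha = 1.24832215^2.03 = 1.568712
(P/Pref)^beta = 7^(-0.2) = 0.677611
SL = 0.39 * 1.568712 * 0.677611 = 0.4146 m/s


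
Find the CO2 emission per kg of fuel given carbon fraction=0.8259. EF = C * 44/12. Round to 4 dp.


EF = C_frac * (M_CO2 / M_C)
EF = 0.8259 * (44/12)
EF = 0.8259 * 3.666667 = 3.0283 kg_CO2/kg_fuel


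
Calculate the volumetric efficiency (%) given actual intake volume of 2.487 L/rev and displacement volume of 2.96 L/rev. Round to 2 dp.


eta_v = (V_actual / V_disp) * 100
Ratio = 2.487 / 2.96 = 0.8402
eta_v = 0.8402 * 100 = 84.02%


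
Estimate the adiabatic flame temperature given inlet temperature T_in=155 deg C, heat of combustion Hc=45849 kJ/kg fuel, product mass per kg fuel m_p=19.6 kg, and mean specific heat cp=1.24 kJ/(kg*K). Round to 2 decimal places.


T_ad = T_in + Hc / (m_p * cp)
Denominator = 19.6 * 1.24 = 24.3040
Temperature rise = 45849 / 24.3040 = 1886.48 K
T_ad = 155 + 1886.48 = 2041.48 deg C


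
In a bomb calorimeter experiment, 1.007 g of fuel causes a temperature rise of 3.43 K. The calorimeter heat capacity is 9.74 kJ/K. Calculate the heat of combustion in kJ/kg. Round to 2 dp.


Hc = C_cal * delta_T / m_fuel
Q_released = 9.74 * 3.43 = 33.4082 kJ
m_fuel = 1.007 g = 1.007/1000 kg = 0.001007 kg
Hc = 33.4082 / 0.001007 = 33175.97 kJ/kg


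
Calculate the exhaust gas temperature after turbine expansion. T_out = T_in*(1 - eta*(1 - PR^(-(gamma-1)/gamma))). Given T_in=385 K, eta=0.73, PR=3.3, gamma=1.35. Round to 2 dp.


T_out = T_in * (1 - eta * (1 - PR^(-(gamma-1)/gamma)))
Exponent = -(1.35-1)/1.35 = -0.25925926
PR^exp = 3.3^(-0.25925926) = 0.73378775
Factor = 1 - 0.73*(1 - 0.73378775) = 0.80566506
T_out = 385 * 0.80566506 = 310.18 K


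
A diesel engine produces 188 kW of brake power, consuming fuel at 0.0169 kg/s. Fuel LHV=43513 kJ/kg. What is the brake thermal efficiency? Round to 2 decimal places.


eta_BTE = (BP / (mf * LHV)) * 100
Denominator = 0.0169 * 43513 = 735.3697 kW
eta_BTE = (188 / 735.3697) * 100 = 25.57%


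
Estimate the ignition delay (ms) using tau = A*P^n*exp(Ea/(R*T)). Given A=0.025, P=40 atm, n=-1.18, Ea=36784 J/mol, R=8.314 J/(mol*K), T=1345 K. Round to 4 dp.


tau = A * P^n * exp(Ea/(R*T))
P^n = 40^(-1.18) = 0.01286972
Ea/(R*T) = 36784/(8.314*1345) = 3.289475
exp(Ea/(R*T)) = 26.828787
tau = 0.025 * 0.01286972 * 26.828787 = 0.0086 ms


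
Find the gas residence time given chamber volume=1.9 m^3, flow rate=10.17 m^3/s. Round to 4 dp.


tau = V / Q_flow
tau = 1.9 / 10.17 = 0.1868 s


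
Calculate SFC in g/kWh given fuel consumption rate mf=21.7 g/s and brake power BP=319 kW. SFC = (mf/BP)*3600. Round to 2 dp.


SFC = (mf / BP) * 3600
Rate = 21.7 / 319 = 0.068025 g/(s*kW)
SFC = 0.068025 * 3600 = 244.89 g/kWh


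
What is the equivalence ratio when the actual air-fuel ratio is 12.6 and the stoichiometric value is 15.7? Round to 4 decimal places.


phi = AFR_stoich / AFR_actual
phi = 15.7 / 12.6 = 1.2460


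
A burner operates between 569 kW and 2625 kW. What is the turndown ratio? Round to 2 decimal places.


TDR = Q_max / Q_min
TDR = 2625 / 569 = 4.61


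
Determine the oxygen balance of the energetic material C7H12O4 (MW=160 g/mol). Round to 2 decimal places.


OB = -1600 * (2C + H/2 - O) / MW
Inner = 2*7 + 12/2 - 4 = 16.00
OB = -1600 * 16.00 / 160 = -160.00%


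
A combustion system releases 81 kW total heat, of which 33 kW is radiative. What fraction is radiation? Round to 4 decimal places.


f_rad = Q_rad / Q_total
f_rad = 33 / 81 = 0.4074


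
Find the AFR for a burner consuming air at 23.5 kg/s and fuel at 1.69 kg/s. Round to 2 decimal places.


AFR = m_air / m_fuel
AFR = 23.5 / 1.69 = 13.91


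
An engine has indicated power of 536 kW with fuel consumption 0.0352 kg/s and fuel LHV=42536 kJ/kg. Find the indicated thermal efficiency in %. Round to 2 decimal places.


eta_ith = (IP / (mf * LHV)) * 100
Denominator = 0.0352 * 42536 = 1497.2672 kW
eta_ith = (536 / 1497.2672) * 100 = 35.80%


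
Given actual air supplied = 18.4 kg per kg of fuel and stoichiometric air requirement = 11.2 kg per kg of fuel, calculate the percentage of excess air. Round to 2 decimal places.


Excess air = actual - stoichiometric = 18.4 - 11.2 = 7.20 kg/kg fuel
Excess air % = (excess / stoich) * 100 = (7.20 / 11.2) * 100 = 64.29%


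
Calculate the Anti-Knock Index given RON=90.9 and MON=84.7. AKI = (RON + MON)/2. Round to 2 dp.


AKI = (RON + MON) / 2
AKI = (90.9 + 84.7) / 2
AKI = 175.6 / 2 = 87.80


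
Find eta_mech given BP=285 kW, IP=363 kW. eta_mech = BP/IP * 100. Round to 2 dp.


eta_mech = (BP / IP) * 100
Ratio = 285 / 363 = 0.7851
eta_mech = 0.7851 * 100 = 78.51%


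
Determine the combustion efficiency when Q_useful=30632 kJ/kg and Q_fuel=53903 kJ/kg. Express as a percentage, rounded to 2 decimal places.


Efficiency = (Q_useful / Q_fuel) * 100
Efficiency = (30632 / 53903) * 100
Efficiency = 0.5683 * 100 = 56.83%


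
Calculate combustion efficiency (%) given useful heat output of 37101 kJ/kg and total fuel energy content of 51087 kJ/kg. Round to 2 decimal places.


Efficiency = (Q_useful / Q_fuel) * 100
Efficiency = (37101 / 51087) * 100
Efficiency = 0.7262 * 100 = 72.62%


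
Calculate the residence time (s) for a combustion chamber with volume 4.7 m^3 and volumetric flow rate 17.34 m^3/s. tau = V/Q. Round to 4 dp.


tau = V / Q_flow
tau = 4.7 / 17.34 = 0.2710 s


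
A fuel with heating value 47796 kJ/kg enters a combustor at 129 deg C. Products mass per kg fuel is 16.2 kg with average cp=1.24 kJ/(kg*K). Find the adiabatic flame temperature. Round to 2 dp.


T_ad = T_in + Hc / (m_p * cp)
Denominator = 16.2 * 1.24 = 20.0880
Temperature rise = 47796 / 20.0880 = 2379.33 K
T_ad = 129 + 2379.33 = 2508.33 deg C


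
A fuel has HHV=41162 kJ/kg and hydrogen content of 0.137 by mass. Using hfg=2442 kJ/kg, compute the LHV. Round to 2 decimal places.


LHV = HHV - hfg * 9 * H
Water correction = 2442 * 9 * 0.137 = 3010.986 kJ/kg
LHV = 41162 - 3010.986 = 38151.01 kJ/kg


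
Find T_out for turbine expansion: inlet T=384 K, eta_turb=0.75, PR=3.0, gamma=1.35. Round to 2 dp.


T_out = T_in * (1 - eta * (1 - PR^(-(gamma-1)/gamma)))
Exponent = -(1.35-1)/1.35 = -0.25925926
PR^exp = 3.0^(-0.25925926) = 0.75214556
Factor = 1 - 0.75*(1 - 0.75214556) = 0.81410917
T_out = 384 * 0.81410917 = 312.62 K


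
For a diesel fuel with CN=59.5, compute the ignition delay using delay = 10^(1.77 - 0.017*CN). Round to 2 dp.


delay = 10^(1.77 - 0.017*CN)
Exponent = 1.77 - 0.017*59.5 = 0.7585
delay = 10^0.7585 = 5.73 ms


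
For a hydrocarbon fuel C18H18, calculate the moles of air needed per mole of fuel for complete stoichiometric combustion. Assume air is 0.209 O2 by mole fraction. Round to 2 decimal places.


Balanced combustion: C18H18 + 22.5 O2 -> 18 CO2 + 9 H2O
O2 needed = C + H/4 = 18 + 18/4 = 22.50 moles
Air moles = O2 / 0.209 = 22.50 / 0.209 = 107.66 moles air


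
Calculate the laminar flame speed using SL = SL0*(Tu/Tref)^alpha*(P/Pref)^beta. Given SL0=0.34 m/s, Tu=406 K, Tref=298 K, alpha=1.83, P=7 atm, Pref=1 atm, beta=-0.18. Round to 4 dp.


SL = SL0 * (Tu/Tref)^alpha * (P/Pref)^beta
T ratio = 406/298 = 1.36241611
(T ratio)^alpha = 1.36241611^1.83 = 1.761112
(P/Pref)^beta = 7^(-0.18) = 0.704502
SL = 0.34 * 1.761112 * 0.704502 = 0.4218 m/s


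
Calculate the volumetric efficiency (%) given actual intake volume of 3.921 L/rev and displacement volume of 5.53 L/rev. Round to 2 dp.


eta_v = (V_actual / V_disp) * 100
Ratio = 3.921 / 5.53 = 0.7090
eta_v = 0.7090 * 100 = 70.90%


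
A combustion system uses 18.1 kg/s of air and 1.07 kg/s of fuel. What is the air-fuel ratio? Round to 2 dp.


AFR = m_air / m_fuel
AFR = 18.1 / 1.07 = 16.92


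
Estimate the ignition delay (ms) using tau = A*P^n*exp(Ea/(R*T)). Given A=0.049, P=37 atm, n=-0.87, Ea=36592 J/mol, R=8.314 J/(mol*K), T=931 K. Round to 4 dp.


tau = A * P^n * exp(Ea/(R*T))
P^n = 37^(-0.87) = 0.04321798
Ea/(R*T) = 36592/(8.314*931) = 4.727445
exp(Ea/(R*T)) = 113.006414
tau = 0.049 * 0.04321798 * 113.006414 = 0.2393 ms


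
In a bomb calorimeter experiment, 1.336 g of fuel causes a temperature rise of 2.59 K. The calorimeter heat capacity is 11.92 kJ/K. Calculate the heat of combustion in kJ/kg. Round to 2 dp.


Hc = C_cal * delta_T / m_fuel
Q_released = 11.92 * 2.59 = 30.8728 kJ
m_fuel = 1.336 g = 1.336/1000 kg = 0.001336 kg
Hc = 30.8728 / 0.001336 = 23108.38 kJ/kg


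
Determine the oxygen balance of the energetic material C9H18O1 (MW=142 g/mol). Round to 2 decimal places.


OB = -1600 * (2C + H/2 - O) / MW
Inner = 2*9 + 18/2 - 1 = 26.00
OB = -1600 * 26.00 / 142 = -292.96%


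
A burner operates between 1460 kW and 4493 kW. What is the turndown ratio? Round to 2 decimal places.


TDR = Q_max / Q_min
TDR = 4493 / 1460 = 3.08


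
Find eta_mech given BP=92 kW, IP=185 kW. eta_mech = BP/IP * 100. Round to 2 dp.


eta_mech = (BP / IP) * 100
Ratio = 92 / 185 = 0.4973
eta_mech = 0.4973 * 100 = 49.73%


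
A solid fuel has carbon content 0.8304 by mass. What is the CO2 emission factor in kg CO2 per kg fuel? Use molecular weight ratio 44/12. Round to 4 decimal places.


EF = C_frac * (M_CO2 / M_C)
EF = 0.8304 * (44/12)
EF = 0.8304 * 3.666667 = 3.0448 kg_CO2/kg_fuel


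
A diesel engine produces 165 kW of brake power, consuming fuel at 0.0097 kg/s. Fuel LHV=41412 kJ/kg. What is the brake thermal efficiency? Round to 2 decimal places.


eta_BTE = (BP / (mf * LHV)) * 100
Denominator = 0.0097 * 41412 = 401.6964 kW
eta_BTE = (165 / 401.6964) * 100 = 41.08%


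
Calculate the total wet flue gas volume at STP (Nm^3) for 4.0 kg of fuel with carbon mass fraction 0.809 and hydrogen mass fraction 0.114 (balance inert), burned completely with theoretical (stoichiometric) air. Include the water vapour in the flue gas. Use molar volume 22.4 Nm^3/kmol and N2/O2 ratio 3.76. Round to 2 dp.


Per kg fuel: CO2 = (C/12 kmol)*22.4 = (0.809/12)*22.4 = 1.51013 Nm^3
Per kg fuel: H2O = (H/2 kmol)*22.4 = (0.114/2)*22.4 = 1.27680 Nm^3
O2 needed per kg fuel = C/12 + H/4 = 0.809/12 + 0.114/4 = 0.09591667 kmol
Per kg fuel: N2 = O2*3.76*22.4 = 0.09591667*3.76*22.4 = 8.07849 Nm^3
Total per kg = 1.51013 + 1.27680 + 8.07849 = 10.86542 Nm^3
Total = 10.86542 * 4.0 = 43.46 Nm^3
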